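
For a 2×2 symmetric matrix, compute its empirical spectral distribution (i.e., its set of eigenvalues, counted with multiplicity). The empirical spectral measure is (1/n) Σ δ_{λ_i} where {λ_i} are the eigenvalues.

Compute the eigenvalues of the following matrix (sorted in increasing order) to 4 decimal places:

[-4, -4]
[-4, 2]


Since M is real symmetric, both eigenvalues are real; they are the roots of det(λI − M) = λ² − (tr M) λ + det M.
tr M = -4 + 2 = -2.
det M = (-4)·2 − (-4)² = -8 − 16 = -24.
Characteristic polynomial: λ² + 2λ − 24 = 0.
Discriminant Δ = (tr M)² − 4·det M = 4 − (-96) = 100; √Δ = 10.000000.
λ = (tr M ± √Δ)/2 = (-2 ± 10.000000)/2, giving (tr M − √Δ)/2 = -6.0000 and (tr M + √Δ)/2 = 4.0000.

Eigenvalues sorted in increasing order: [-6.0000, 4.0000].


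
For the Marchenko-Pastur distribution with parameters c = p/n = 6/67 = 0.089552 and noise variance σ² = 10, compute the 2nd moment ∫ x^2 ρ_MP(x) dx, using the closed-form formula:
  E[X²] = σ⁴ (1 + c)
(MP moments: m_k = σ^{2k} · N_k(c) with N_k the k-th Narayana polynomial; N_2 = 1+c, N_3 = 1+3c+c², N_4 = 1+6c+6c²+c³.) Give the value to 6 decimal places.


E[X²] = σ⁴ (1 + c) (second MP moment). With σ² = 10 (so σ⁴ = 100) and c = 6/67 = 0.089552: E[X²] = 100 · (1 + 0.089552) = 100 · 1.089552.

So E[X^2] = 108.955224.


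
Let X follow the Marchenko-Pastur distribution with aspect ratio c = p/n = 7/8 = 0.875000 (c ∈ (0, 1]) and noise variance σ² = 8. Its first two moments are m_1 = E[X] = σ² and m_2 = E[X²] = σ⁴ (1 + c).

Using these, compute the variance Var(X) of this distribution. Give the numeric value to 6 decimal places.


m_1 = E[X] = σ² = 8, so m_1² = 64.
m_2 = E[X²] = σ⁴ (1 + c) = 64 · (1 + 0.875000) = 64 · 1.875000 = 120.000000.
(Note m_2 − m_1² simplifies to c · σ⁴ = 0.875000 · 64.)

Var(X) = m_2 − m_1² = 120.000000 − 64 = 56.000000.


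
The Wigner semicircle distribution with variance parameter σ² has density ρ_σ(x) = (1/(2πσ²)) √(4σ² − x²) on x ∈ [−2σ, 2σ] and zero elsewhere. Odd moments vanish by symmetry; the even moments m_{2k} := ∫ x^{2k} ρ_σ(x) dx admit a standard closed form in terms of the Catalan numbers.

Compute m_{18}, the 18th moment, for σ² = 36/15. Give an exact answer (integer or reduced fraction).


By the scaled semicircle moment identity, m_{2k} = σ^{2k} · C_k with k = 9.
C_9 = (1/(k+1)) · C(2k, k) = (1/10) · C(18, 9) = (1/10) · 48620 = 4862.
σ^{2k} = (σ²)^k = (36/15)^9 = 5159780352/1953125.

Therefore m_{18} = σ^{18} · C_9 = (5159780352/1953125) · 4862 = 25086852071424/1953125.


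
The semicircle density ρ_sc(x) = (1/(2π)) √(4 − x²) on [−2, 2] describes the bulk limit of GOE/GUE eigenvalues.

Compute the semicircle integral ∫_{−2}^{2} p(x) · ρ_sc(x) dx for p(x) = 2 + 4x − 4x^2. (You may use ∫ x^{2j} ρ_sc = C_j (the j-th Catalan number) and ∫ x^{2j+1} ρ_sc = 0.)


Write p(x) = Σ a_i x^i, split into monomials and integrate each against ρ_sc separately.
Using ∫ x^{2j} ρ_sc = C_j = (1/(j+1)) C(2j, j) (Catalan numbers) and ∫ x^{2j+1} ρ_sc = 0 (odd monomials vanish by symmetry):
  i = 0 (even): a_0 · C_{0} = 2 · 1 = 2
  i = 1 (odd): ∫ x^1 ρ_sc = 0 (vanishes)
  i = 2 (even): a_2 · C_{1} = -4 · 1 = -4

Summing the contributions: ∫_{−2}^{2} p(x) ρ_sc(x) dx = 2 + (-4) = -2.


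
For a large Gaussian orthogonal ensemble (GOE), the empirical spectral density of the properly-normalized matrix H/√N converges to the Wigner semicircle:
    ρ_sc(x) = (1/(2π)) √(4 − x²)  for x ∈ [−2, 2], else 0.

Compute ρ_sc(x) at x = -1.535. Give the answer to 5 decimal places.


ρ_sc(x) = (1/(2π)) √(4 − x²). With x = -1.535:
  4 − x² = 4 − (-1.535)² = 4 − 2.356225 = 1.643775.
  √(4 − x²) = 1.282098.
  1/(2π) = 0.159155.
  ρ_sc(-1.535) = 0.159155 · 1.282098 = 0.204052.

Rounded to 5 decimal places: ρ_sc(-1.535) ≈ 0.20405.


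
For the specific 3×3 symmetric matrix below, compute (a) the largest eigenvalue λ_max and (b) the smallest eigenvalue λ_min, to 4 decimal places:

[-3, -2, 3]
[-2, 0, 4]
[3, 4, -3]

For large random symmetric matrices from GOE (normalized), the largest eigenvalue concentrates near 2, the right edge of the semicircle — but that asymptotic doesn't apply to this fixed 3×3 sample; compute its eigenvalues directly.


Since M is real symmetric, all three eigenvalues are real; they are the roots of det(λI − M) = λ³ − (tr M) λ² + s λ − det M, where s is the sum of the principal 2×2 minors.
tr M = -3 + 0 + (-3) = -6.
s = ((-3)·0 − (-2)²) + ((-3)·(-3) − 3²) + (0·(-3) − 4²) = -4 + 0 + (-16) = -20.
det M (expand along row 1) = (-3)·(-16) − (-2)·(-6) + 3·(-8) = 12.
Characteristic polynomial: λ³ + 6λ² − 20λ − 12 = 0.
Substitute λ = y + (tr M)/3 = y − 2.000000 to remove the quadratic term: y³ + p·y + q = 0 with p = s − (tr M)²/3 = -32.000000 and q = −2(tr M)³/27 + (tr M)·s/3 − det M = 44.000000.
Three real roots ⇒ use the trigonometric (Viète) form: r = 2√(−p/3) = 6.531973, φ = arccos(3q/(p·r)) = arccos(-0.631509) = 2.254294 rad.
y_k = r·cos(φ/3 − 2πk/3) for k = 0, 1, 2 gives y = 4.772993, 1.475355, -6.248349.
λ_k = y_k − 2.000000 gives λ = 2.7730, -0.5246, -8.2483 (check: the sum is -6.0000 = tr M).

Hence λ_max = 2.7730 and λ_min = -8.2483.


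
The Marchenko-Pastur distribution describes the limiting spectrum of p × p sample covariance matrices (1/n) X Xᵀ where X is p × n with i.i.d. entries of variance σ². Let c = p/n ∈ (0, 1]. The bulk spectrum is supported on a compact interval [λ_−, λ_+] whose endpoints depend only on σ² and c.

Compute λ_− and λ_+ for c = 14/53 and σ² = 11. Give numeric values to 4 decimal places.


c = 14/53 = 0.264151; √c = 0.513956.
λ_− = σ² (1 − √c)² = 11 · (1 − 0.513956)² = 11 · (0.486044)² = 2.598625.
λ_+ = σ² (1 + √c)² = 11 · (1 + 0.513956)² = 11 · (1.513956)² = 25.212696.

Rounded to 4 decimal places: λ_− ≈ 2.5986, λ_+ ≈ 25.2127.


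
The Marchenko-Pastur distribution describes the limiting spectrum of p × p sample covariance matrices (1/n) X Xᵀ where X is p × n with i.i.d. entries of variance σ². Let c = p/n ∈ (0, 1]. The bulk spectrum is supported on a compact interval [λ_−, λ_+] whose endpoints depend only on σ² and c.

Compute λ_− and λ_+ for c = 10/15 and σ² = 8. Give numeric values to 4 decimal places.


c = 10/15 = 0.666667; √c = 0.816497.
λ_− = σ² (1 − √c)² = 8 · (1 − 0.816497)² = 8 · (0.183503)² = 0.269388.
λ_+ = σ² (1 + √c)² = 8 · (1 + 0.816497)² = 8 · (1.816497)² = 26.397279.

Rounded to 4 decimal places: λ_− ≈ 0.2694, λ_+ ≈ 26.3973.


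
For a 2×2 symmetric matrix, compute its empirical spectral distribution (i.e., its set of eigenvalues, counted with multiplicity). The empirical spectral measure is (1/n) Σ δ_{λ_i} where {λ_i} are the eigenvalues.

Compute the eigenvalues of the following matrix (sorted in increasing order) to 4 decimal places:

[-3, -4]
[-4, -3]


Since M is real symmetric, both eigenvalues are real; they are the roots of det(λI − M) = λ² − (tr M) λ + det M.
tr M = -3 + (-3) = -6.
det M = (-3)·(-3) − (-4)² = 9 − 16 = -7.
Characteristic polynomial: λ² + 6λ − 7 = 0.
Discriminant Δ = (tr M)² − 4·det M = 36 − (-28) = 64; √Δ = 8.000000.
λ = (tr M ± √Δ)/2 = (-6 ± 8.000000)/2, giving (tr M − √Δ)/2 = -7.0000 and (tr M + √Δ)/2 = 1.0000.

Eigenvalues sorted in increasing order: [-7.0000, 1.0000].


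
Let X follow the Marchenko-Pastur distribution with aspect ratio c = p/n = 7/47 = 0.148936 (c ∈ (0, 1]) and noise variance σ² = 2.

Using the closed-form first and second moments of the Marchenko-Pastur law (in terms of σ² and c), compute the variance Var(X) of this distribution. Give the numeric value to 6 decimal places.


Recall the MP moments m_1 = E[X] = σ² and m_2 = E[X²] = σ⁴ (1 + c).
m_1 = E[X] = σ² = 2, so m_1² = 4.
m_2 = E[X²] = σ⁴ (1 + c) = 4 · (1 + 0.148936) = 4 · 1.148936 = 4.595745.
(Note m_2 − m_1² simplifies to c · σ⁴ = 0.148936 · 4.)

Var(X) = m_2 − m_1² = 4.595745 − 4 = 0.595745.


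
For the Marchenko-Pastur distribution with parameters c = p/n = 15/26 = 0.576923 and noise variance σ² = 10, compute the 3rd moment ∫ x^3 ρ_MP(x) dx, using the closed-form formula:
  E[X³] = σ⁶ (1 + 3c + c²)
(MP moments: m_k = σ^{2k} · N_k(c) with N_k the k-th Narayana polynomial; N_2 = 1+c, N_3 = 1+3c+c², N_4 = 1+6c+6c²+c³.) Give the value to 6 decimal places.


E[X³] = σ⁶ (1 + 3c + c²) (third MP moment). With σ² = 10 (so σ⁶ = 1000) and c = 15/26 = 0.576923: E[X³] = 1000 · (1 + 3·0.576923 + (0.576923)²) = 1000 · 3.063609.

So E[X^3] = 3063.609467.


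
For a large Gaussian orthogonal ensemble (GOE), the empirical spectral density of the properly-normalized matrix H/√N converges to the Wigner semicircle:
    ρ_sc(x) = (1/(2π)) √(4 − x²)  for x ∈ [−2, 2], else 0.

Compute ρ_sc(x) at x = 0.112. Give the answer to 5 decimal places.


ρ_sc(x) = (1/(2π)) √(4 − x²). With x = 0.112:
  4 − x² = 4 − (0.112)² = 4 − 0.012544 = 3.987456.
  √(4 − x²) = 1.996862.
  1/(2π) = 0.159155.
  ρ_sc(0.112) = 0.159155 · 1.996862 = 0.317810.

Rounded to 5 decimal places: ρ_sc(0.112) ≈ 0.31781.


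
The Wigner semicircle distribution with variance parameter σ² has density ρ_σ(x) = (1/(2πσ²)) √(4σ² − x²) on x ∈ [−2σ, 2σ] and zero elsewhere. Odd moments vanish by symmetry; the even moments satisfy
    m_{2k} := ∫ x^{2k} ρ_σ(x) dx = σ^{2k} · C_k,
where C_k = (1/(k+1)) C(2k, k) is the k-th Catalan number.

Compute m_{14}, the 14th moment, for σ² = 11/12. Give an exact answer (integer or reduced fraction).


By the scaled semicircle moment identity, m_{2k} = σ^{2k} · C_k with k = 7.
C_7 = (1/(k+1)) · C(2k, k) = (1/8) · C(14, 7) = (1/8) · 3432 = 429.
σ^{2k} = (σ²)^k = (11/12)^7 = 19487171/35831808.

Therefore m_{14} = σ^{14} · C_7 = (19487171/35831808) · 429 = 2786665453/11943936.


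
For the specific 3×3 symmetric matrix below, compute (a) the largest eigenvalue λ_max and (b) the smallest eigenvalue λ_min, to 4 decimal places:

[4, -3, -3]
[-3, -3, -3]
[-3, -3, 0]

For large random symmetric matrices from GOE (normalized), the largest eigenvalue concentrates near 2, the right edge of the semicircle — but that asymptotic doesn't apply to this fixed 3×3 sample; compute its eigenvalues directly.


Since M is real symmetric, all three eigenvalues are real; they are the roots of det(λI − M) = λ³ − (tr M) λ² + s λ − det M, where s is the sum of the principal 2×2 minors.
tr M = 4 + (-3) + 0 = 1.
s = (4·(-3) − (-3)²) + (4·0 − (-3)²) + ((-3)·0 − (-3)²) = -21 + (-9) + (-9) = -39.
det M (expand along row 1) = 4·(-9) − (-3)·(-9) + (-3)·0 = -63.
Characteristic polynomial: λ³ − λ² − 39λ + 63 = 0.
Substitute λ = y + (tr M)/3 = y + 0.333333 to remove the quadratic term: y³ + p·y + q = 0 with p = s − (tr M)²/3 = -39.333333 and q = −2(tr M)³/27 + (tr M)·s/3 − det M = 49.925926.
Three real roots ⇒ use the trigonometric (Viète) form: r = 2√(−p/3) = 7.241854, φ = arccos(3q/(p·r)) = arccos(-0.525820) = 2.124475 rad.
y_k = r·cos(φ/3 − 2πk/3) for k = 0, 1, 2 gives y = 5.500630, 1.328978, -6.829608.
λ_k = y_k + 0.333333 gives λ = 5.8340, 1.6623, -6.4963 (check: the sum is 1.0000 = tr M).

Hence λ_max = 5.8340 and λ_min = -6.4963.


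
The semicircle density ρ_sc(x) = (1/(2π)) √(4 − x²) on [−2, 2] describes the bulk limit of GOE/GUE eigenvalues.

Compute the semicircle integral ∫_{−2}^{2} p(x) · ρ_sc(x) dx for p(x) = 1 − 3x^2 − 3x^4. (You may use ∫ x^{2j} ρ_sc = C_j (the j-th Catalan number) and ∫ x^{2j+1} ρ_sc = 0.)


Write p(x) = Σ a_i x^i, split into monomials and integrate each against ρ_sc separately.
Using ∫ x^{2j} ρ_sc = C_j = (1/(j+1)) C(2j, j) (Catalan numbers) and ∫ x^{2j+1} ρ_sc = 0 (odd monomials vanish by symmetry):
  i = 0 (even): a_0 · C_{0} = 1 · 1 = 1
  i = 2 (even): a_2 · C_{1} = -3 · 1 = -3
  i = 4 (even): a_4 · C_{2} = -3 · 2 = -6

Summing the contributions: ∫_{−2}^{2} p(x) ρ_sc(x) dx = 1 + (-3) + (-6) = -8.


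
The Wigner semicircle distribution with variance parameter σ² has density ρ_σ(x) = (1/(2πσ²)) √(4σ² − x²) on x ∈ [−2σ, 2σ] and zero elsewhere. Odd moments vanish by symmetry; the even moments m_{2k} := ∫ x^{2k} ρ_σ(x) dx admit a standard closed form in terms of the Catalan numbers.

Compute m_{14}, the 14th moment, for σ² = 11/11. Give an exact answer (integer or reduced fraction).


By the scaled semicircle moment identity, m_{2k} = σ^{2k} · C_k with k = 7.
C_7 = (1/(k+1)) · C(2k, k) = (1/8) · C(14, 7) = (1/8) · 3432 = 429.
σ^{2k} = (σ²)^k = (11/11)^7 = 1.

Therefore m_{14} = σ^{14} · C_7 = 1 · 429 = 429.


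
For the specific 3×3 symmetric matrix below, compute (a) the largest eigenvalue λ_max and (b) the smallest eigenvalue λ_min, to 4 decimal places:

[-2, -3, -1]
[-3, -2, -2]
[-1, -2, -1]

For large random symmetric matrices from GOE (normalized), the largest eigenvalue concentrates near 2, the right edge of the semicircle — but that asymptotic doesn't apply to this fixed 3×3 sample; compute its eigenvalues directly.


Since M is real symmetric, all three eigenvalues are real; they are the roots of det(λI − M) = λ³ − (tr M) λ² + s λ − det M, where s is the sum of the principal 2×2 minors.
tr M = -2 + (-2) + (-1) = -5.
s = ((-2)·(-2) − (-3)²) + ((-2)·(-1) − (-1)²) + ((-2)·(-1) − (-2)²) = -5 + 1 + (-2) = -6.
det M (expand along row 1) = (-2)·(-2) − (-3)·1 + (-1)·4 = 3.
Characteristic polynomial: λ³ + 5λ² − 6λ − 3 = 0.
Substitute λ = y + (tr M)/3 = y − 1.666667 to remove the quadratic term: y³ + p·y + q = 0 with p = s − (tr M)²/3 = -14.333333 and q = −2(tr M)³/27 + (tr M)·s/3 − det M = 16.259259.
Three real roots ⇒ use the trigonometric (Viète) form: r = 2√(−p/3) = 4.371626, φ = arccos(3q/(p·r)) = arccos(-0.778452) = 2.462992 rad.
y_k = r·cos(φ/3 − 2πk/3) for k = 0, 1, 2 gives y = 2.979226, 1.281035, -4.260261.
λ_k = y_k − 1.666667 gives λ = 1.3126, -0.3856, -5.9269 (check: the sum is -5.0000 = tr M).

Hence λ_max = 1.3126 and λ_min = -5.9269.


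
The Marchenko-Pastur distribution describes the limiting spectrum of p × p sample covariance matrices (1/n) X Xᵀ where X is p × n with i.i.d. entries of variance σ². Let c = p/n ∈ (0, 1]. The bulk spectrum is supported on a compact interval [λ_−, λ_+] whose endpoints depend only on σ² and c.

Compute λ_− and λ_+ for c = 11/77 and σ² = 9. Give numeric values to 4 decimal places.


c = 11/77 = 0.142857; √c = 0.377964.
λ_− = σ² (1 − √c)² = 9 · (1 − 0.377964)² = 9 · (0.622036)² = 3.482354.
λ_+ = σ² (1 + √c)² = 9 · (1 + 0.377964)² = 9 · (1.377964)² = 17.089075.

Rounded to 4 decimal places: λ_− ≈ 3.4824, λ_+ ≈ 17.0891.


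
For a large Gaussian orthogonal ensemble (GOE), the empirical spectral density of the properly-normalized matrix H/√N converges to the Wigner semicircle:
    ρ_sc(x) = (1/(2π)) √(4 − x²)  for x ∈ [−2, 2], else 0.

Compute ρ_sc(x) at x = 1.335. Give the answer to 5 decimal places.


ρ_sc(x) = (1/(2π)) √(4 − x²). With x = 1.335:
  4 − x² = 4 − (1.335)² = 4 − 1.782225 = 2.217775.
  √(4 − x²) = 1.489220.
  1/(2π) = 0.159155.
  ρ_sc(1.335) = 0.159155 · 1.489220 = 0.237017.

Rounded to 5 decimal places: ρ_sc(1.335) ≈ 0.23702.


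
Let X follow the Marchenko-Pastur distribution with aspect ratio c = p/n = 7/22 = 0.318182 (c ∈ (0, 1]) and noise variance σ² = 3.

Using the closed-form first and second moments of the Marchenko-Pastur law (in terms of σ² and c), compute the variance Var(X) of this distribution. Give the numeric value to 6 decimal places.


Recall the MP moments m_1 = E[X] = σ² and m_2 = E[X²] = σ⁴ (1 + c).
m_1 = E[X] = σ² = 3, so m_1² = 9.
m_2 = E[X²] = σ⁴ (1 + c) = 9 · (1 + 0.318182) = 9 · 1.318182 = 11.863636.
(Note m_2 − m_1² simplifies to c · σ⁴ = 0.318182 · 9.)

Var(X) = m_2 − m_1² = 11.863636 − 9 = 2.863636.


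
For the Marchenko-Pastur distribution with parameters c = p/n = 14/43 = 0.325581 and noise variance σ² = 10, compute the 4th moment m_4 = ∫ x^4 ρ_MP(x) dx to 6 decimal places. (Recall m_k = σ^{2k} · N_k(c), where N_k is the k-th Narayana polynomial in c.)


E[X⁴] = σ⁸ (1 + 6c + 6c² + c³) (fourth MP moment). With σ² = 10 (so σ⁸ = 10000) and c = 14/43 = 0.325581: E[X⁴] = 10000 · (1 + 6·0.325581 + 6·(0.325581)² + (0.325581)³) = 10000 · 3.624021.

So E[X^4] = 36240.205265.


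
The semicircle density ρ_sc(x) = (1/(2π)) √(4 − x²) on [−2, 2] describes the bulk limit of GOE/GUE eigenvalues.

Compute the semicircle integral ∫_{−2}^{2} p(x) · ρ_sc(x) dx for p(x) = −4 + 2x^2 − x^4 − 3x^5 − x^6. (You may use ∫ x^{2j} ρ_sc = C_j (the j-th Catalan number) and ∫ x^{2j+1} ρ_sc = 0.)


Write p(x) = Σ a_i x^i, split into monomials and integrate each against ρ_sc separately.
Using ∫ x^{2j} ρ_sc = C_j = (1/(j+1)) C(2j, j) (Catalan numbers) and ∫ x^{2j+1} ρ_sc = 0 (odd monomials vanish by symmetry):
  i = 0 (even): a_0 · C_{0} = -4 · 1 = -4
  i = 2 (even): a_2 · C_{1} = 2 · 1 = 2
  i = 4 (even): a_4 · C_{2} = -1 · 2 = -2
  i = 5 (odd): ∫ x^5 ρ_sc = 0 (vanishes)
  i = 6 (even): a_6 · C_{3} = -1 · 5 = -5

Summing the contributions: ∫_{−2}^{2} p(x) ρ_sc(x) dx = (-4) + 2 + (-2) + (-5) = -9.


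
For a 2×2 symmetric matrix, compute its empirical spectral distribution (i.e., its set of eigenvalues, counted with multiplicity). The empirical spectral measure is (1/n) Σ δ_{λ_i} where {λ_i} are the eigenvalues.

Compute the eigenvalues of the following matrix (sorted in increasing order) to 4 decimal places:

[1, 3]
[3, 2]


Since M is real symmetric, both eigenvalues are real; they are the roots of det(λI − M) = λ² − (tr M) λ + det M.
tr M = 1 + 2 = 3.
det M = 1·2 − 3² = 2 − 9 = -7.
Characteristic polynomial: λ² − 3λ − 7 = 0.
Discriminant Δ = (tr M)² − 4·det M = 9 − (-28) = 37; √Δ = 6.082763.
λ = (tr M ± √Δ)/2 = (3 ± 6.082763)/2, giving (tr M − √Δ)/2 = -1.5414 and (tr M + √Δ)/2 = 4.5414.

Eigenvalues sorted in increasing order: [-1.5414, 4.5414].


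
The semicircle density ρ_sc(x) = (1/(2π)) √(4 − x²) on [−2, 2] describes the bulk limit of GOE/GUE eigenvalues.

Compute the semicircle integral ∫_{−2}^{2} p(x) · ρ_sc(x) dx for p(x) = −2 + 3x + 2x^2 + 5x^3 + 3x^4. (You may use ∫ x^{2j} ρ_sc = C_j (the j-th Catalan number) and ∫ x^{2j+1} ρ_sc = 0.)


Write p(x) = Σ a_i x^i, split into monomials and integrate each against ρ_sc separately.
Using ∫ x^{2j} ρ_sc = C_j = (1/(j+1)) C(2j, j) (Catalan numbers) and ∫ x^{2j+1} ρ_sc = 0 (odd monomials vanish by symmetry):
  i = 0 (even): a_0 · C_{0} = -2 · 1 = -2
  i = 1 (odd): ∫ x^1 ρ_sc = 0 (vanishes)
  i = 2 (even): a_2 · C_{1} = 2 · 1 = 2
  i = 3 (odd): ∫ x^3 ρ_sc = 0 (vanishes)
  i = 4 (even): a_4 · C_{2} = 3 · 2 = 6

Summing the contributions: ∫_{−2}^{2} p(x) ρ_sc(x) dx = (-2) + 2 + 6 = 6.


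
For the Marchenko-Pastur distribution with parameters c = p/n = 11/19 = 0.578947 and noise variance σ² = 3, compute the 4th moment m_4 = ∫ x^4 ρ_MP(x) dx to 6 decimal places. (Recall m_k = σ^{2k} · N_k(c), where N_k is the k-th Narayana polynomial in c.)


E[X⁴] = σ⁸ (1 + 6c + 6c² + c³) (fourth MP moment). With σ² = 3 (so σ⁸ = 81) and c = 11/19 = 0.578947: E[X⁴] = 81 · (1 + 6·0.578947 + 6·(0.578947)² + (0.578947)³) = 81 · 6.678816.

So E[X^4] = 540.984108.


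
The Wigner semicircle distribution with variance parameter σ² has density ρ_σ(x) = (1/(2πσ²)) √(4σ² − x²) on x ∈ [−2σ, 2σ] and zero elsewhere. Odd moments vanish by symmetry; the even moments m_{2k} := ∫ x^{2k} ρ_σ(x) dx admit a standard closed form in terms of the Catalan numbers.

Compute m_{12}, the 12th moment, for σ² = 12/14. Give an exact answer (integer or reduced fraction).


By the scaled semicircle moment identity, m_{2k} = σ^{2k} · C_k with k = 6.
C_6 = (1/(k+1)) · C(2k, k) = (1/7) · C(12, 6) = (1/7) · 924 = 132.
σ^{2k} = (σ²)^k = (12/14)^6 = 46656/117649.

Therefore m_{12} = σ^{12} · C_6 = (46656/117649) · 132 = 6158592/117649.


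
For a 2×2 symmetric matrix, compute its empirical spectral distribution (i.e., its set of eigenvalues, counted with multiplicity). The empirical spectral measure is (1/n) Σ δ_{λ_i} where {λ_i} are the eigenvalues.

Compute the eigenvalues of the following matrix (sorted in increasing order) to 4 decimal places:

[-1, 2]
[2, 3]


Since M is real symmetric, both eigenvalues are real; they are the roots of det(λI − M) = λ² − (tr M) λ + det M.
tr M = -1 + 3 = 2.
det M = (-1)·3 − 2² = -3 − 4 = -7.
Characteristic polynomial: λ² − 2λ − 7 = 0.
Discriminant Δ = (tr M)² − 4·det M = 4 − (-28) = 32; √Δ = 5.656854.
λ = (tr M ± √Δ)/2 = (2 ± 5.656854)/2, giving (tr M − √Δ)/2 = -1.8284 and (tr M + √Δ)/2 = 3.8284.

Eigenvalues sorted in increasing order: [-1.8284, 3.8284].


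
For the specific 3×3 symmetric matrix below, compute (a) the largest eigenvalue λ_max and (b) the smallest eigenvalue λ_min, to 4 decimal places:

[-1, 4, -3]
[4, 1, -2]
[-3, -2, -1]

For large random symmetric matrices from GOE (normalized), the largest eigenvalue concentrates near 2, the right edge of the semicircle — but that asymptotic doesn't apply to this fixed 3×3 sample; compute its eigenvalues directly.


Since M is real symmetric, all three eigenvalues are real; they are the roots of det(λI − M) = λ³ − (tr M) λ² + s λ − det M, where s is the sum of the principal 2×2 minors.
tr M = -1 + 1 + (-1) = -1.
s = ((-1)·1 − 4²) + ((-1)·(-1) − (-3)²) + (1·(-1) − (-2)²) = -17 + (-8) + (-5) = -30.
det M (expand along row 1) = (-1)·(-5) − 4·(-10) + (-3)·(-5) = 60.
Characteristic polynomial: λ³ + λ² − 30λ − 60 = 0.
Substitute λ = y + (tr M)/3 = y − 0.333333 to remove the quadratic term: y³ + p·y + q = 0 with p = s − (tr M)²/3 = -30.333333 and q = −2(tr M)³/27 + (tr M)·s/3 − det M = -49.925926.
Three real roots ⇒ use the trigonometric (Viète) form: r = 2√(−p/3) = 6.359595, φ = arccos(3q/(p·r)) = arccos(0.776422) = 0.681828 rad.
y_k = r·cos(φ/3 − 2πk/3) for k = 0, 1, 2 gives y = 6.196050, -1.857035, -4.339015.
λ_k = y_k − 0.333333 gives λ = 5.8627, -2.1904, -4.6723 (check: the sum is -1.0000 = tr M).

Hence λ_max = 5.8627 and λ_min = -4.6723.


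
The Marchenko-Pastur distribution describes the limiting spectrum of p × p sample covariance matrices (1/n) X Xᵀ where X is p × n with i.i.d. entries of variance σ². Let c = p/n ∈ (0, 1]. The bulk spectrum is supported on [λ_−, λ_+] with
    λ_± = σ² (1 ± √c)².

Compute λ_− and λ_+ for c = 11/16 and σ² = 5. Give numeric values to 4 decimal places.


c = 11/16 = 0.687500; √c = 0.829156.
λ_− = σ² (1 − √c)² = 5 · (1 − 0.829156)² = 5 · (0.170844)² = 0.145938.
λ_+ = σ² (1 + √c)² = 5 · (1 + 0.829156)² = 5 · (1.829156)² = 16.729062.

Rounded to 4 decimal places: λ_− ≈ 0.1459, λ_+ ≈ 16.7291.


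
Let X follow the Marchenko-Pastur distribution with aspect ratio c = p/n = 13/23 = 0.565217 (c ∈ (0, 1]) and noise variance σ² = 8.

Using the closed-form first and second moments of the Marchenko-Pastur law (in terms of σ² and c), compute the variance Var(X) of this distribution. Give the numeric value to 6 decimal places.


Recall the MP moments m_1 = E[X] = σ² and m_2 = E[X²] = σ⁴ (1 + c).
m_1 = E[X] = σ² = 8, so m_1² = 64.
m_2 = E[X²] = σ⁴ (1 + c) = 64 · (1 + 0.565217) = 64 · 1.565217 = 100.173913.
(Note m_2 − m_1² simplifies to c · σ⁴ = 0.565217 · 64.)

Var(X) = m_2 − m_1² = 100.173913 − 64 = 36.173913.


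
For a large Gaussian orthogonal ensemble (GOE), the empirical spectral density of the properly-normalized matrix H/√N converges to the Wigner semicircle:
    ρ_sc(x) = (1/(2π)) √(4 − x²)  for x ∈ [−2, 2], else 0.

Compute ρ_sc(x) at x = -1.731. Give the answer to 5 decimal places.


ρ_sc(x) = (1/(2π)) √(4 − x²). With x = -1.731:
  4 − x² = 4 − (-1.731)² = 4 − 2.996361 = 1.003639.
  √(4 − x²) = 1.001818.
  1/(2π) = 0.159155.
  ρ_sc(-1.731) = 0.159155 · 1.001818 = 0.159444.

Rounded to 5 decimal places: ρ_sc(-1.731) ≈ 0.15944.


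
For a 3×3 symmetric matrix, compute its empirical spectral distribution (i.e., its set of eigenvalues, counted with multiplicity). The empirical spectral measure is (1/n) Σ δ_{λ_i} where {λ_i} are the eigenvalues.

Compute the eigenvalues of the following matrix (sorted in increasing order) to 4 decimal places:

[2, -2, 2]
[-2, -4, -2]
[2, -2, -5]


Since M is real symmetric, all three eigenvalues are real; they are the roots of det(λI − M) = λ³ − (tr M) λ² + s λ − det M, where s is the sum of the principal 2×2 minors.
tr M = 2 + (-4) + (-5) = -7.
s = (2·(-4) − (-2)²) + (2·(-5) − 2²) + ((-4)·(-5) − (-2)²) = -12 + (-14) + 16 = -10.
det M (expand along row 1) = 2·16 − (-2)·14 + 2·12 = 84.
Characteristic polynomial: λ³ + 7λ² − 10λ − 84 = 0.
Substitute λ = y + (tr M)/3 = y − 2.333333 to remove the quadratic term: y³ + p·y + q = 0 with p = s − (tr M)²/3 = -26.333333 and q = −2(tr M)³/27 + (tr M)·s/3 − det M = -35.259259.
Three real roots ⇒ use the trigonometric (Viète) form: r = 2√(−p/3) = 5.925463, φ = arccos(3q/(p·r)) = arccos(0.677901) = 0.825893 rad.
y_k = r·cos(φ/3 − 2πk/3) for k = 0, 1, 2 gives y = 5.702336, -1.456228, -4.246108.
λ_k = y_k − 2.333333 gives λ = 3.3690, -3.7896, -6.5794 (check: the sum is -7.0000 = tr M).

Eigenvalues sorted in increasing order: [-6.5794, -3.7896, 3.3690].


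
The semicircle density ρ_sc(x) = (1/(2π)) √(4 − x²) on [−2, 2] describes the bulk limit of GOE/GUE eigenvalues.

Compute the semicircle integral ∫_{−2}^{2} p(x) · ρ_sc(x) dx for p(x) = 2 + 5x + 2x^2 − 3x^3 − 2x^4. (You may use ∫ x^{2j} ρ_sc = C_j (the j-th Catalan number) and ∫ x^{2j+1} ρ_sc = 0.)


Write p(x) = Σ a_i x^i, split into monomials and integrate each against ρ_sc separately.
Using ∫ x^{2j} ρ_sc = C_j = (1/(j+1)) C(2j, j) (Catalan numbers) and ∫ x^{2j+1} ρ_sc = 0 (odd monomials vanish by symmetry):
  i = 0 (even): a_0 · C_{0} = 2 · 1 = 2
  i = 1 (odd): ∫ x^1 ρ_sc = 0 (vanishes)
  i = 2 (even): a_2 · C_{1} = 2 · 1 = 2
  i = 3 (odd): ∫ x^3 ρ_sc = 0 (vanishes)
  i = 4 (even): a_4 · C_{2} = -2 · 2 = -4

Summing the contributions: ∫_{−2}^{2} p(x) ρ_sc(x) dx = 2 + 2 + (-4) = 0.


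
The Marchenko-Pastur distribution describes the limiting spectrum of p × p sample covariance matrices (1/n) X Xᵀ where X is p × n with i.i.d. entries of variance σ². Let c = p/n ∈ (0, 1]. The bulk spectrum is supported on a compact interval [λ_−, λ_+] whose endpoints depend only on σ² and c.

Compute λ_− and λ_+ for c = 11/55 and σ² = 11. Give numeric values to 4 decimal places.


c = 11/55 = 0.200000; √c = 0.447214.
λ_− = σ² (1 − √c)² = 11 · (1 − 0.447214)² = 11 · (0.552786)² = 3.361301.
λ_+ = σ² (1 + √c)² = 11 · (1 + 0.447214)² = 11 · (1.447214)² = 23.038699.

Rounded to 4 decimal places: λ_− ≈ 3.3613, λ_+ ≈ 23.0387.


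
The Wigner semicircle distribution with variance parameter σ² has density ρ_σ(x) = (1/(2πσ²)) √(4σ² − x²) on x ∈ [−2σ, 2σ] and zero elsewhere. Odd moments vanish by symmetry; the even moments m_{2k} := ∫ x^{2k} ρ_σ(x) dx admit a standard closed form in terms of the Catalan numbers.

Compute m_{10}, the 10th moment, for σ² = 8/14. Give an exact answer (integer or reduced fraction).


By the scaled semicircle moment identity, m_{2k} = σ^{2k} · C_k with k = 5.
C_5 = (1/(k+1)) · C(2k, k) = (1/6) · C(10, 5) = (1/6) · 252 = 42.
σ^{2k} = (σ²)^k = (8/14)^5 = 1024/16807.

Therefore m_{10} = σ^{10} · C_5 = (1024/16807) · 42 = 6144/2401.


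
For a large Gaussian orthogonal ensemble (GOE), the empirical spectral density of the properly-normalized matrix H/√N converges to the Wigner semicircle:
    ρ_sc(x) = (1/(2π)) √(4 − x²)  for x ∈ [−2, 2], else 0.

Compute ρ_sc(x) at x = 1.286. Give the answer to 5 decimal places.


ρ_sc(x) = (1/(2π)) √(4 − x²). With x = 1.286:
  4 − x² = 4 − (1.286)² = 4 − 1.653796 = 2.346204.
  √(4 − x²) = 1.531732.
  1/(2π) = 0.159155.
  ρ_sc(1.286) = 0.159155 · 1.531732 = 0.243783.

Rounded to 5 decimal places: ρ_sc(1.286) ≈ 0.24378.


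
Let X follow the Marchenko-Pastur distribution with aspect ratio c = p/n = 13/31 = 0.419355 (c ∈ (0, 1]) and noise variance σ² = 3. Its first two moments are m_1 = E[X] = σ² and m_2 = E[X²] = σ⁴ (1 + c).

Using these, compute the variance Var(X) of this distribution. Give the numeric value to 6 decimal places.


m_1 = E[X] = σ² = 3, so m_1² = 9.
m_2 = E[X²] = σ⁴ (1 + c) = 9 · (1 + 0.419355) = 9 · 1.419355 = 12.774194.
(Note m_2 − m_1² simplifies to c · σ⁴ = 0.419355 · 9.)

Var(X) = m_2 − m_1² = 12.774194 − 9 = 3.774194.


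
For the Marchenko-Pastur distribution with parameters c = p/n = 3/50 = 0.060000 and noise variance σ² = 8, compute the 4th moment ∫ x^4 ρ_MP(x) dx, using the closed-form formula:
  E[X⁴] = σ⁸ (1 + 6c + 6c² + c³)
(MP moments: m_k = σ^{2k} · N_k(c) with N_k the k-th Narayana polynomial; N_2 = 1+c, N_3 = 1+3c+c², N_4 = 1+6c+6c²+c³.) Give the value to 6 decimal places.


E[X⁴] = σ⁸ (1 + 6c + 6c² + c³) (fourth MP moment). With σ² = 8 (so σ⁸ = 4096) and c = 3/50 = 0.060000: E[X⁴] = 4096 · (1 + 6·0.060000 + 6·(0.060000)² + (0.060000)³) = 4096 · 1.381816.

So E[X^4] = 5659.918336.


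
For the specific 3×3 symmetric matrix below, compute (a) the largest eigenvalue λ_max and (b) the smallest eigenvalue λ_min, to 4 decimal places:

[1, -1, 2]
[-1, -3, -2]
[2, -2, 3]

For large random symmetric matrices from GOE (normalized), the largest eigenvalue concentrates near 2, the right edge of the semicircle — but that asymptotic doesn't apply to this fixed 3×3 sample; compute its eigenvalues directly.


Since M is real symmetric, all three eigenvalues are real; they are the roots of det(λI − M) = λ³ − (tr M) λ² + s λ − det M, where s is the sum of the principal 2×2 minors.
tr M = 1 + (-3) + 3 = 1.
s = (1·(-3) − (-1)²) + (1·3 − 2²) + ((-3)·3 − (-2)²) = -4 + (-1) + (-13) = -18.
det M (expand along row 1) = 1·(-13) − (-1)·1 + 2·8 = 4.
Characteristic polynomial: λ³ − λ² − 18λ − 4 = 0.
Substitute λ = y + (tr M)/3 = y + 0.333333 to remove the quadratic term: y³ + p·y + q = 0 with p = s − (tr M)²/3 = -18.333333 and q = −2(tr M)³/27 + (tr M)·s/3 − det M = -10.074074.
Three real roots ⇒ use the trigonometric (Viète) form: r = 2√(−p/3) = 4.944132, φ = arccos(3q/(p·r)) = arccos(0.333422) = 1.230865 rad.
y_k = r·cos(φ/3 − 2πk/3) for k = 0, 1, 2 gives y = 4.533798, -0.559024, -3.974774.
λ_k = y_k + 0.333333 gives λ = 4.8671, -0.2257, -3.6414 (check: the sum is 1.0000 = tr M).

Hence λ_max = 4.8671 and λ_min = -3.6414.


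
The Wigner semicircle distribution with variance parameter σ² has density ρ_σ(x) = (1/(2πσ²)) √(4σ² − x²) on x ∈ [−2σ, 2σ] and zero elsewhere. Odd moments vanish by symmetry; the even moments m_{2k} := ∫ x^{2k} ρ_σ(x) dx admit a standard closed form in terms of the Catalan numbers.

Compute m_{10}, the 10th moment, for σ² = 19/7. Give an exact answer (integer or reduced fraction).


By the scaled semicircle moment identity, m_{2k} = σ^{2k} · C_k with k = 5.
C_5 = (1/(k+1)) · C(2k, k) = (1/6) · C(10, 5) = (1/6) · 252 = 42.
σ^{2k} = (σ²)^k = (19/7)^5 = 2476099/16807.

Therefore m_{10} = σ^{10} · C_5 = (2476099/16807) · 42 = 14856594/2401.


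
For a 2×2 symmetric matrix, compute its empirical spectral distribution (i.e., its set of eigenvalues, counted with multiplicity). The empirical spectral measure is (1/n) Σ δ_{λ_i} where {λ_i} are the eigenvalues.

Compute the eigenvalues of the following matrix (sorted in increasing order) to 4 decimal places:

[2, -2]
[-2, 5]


Since M is real symmetric, both eigenvalues are real; they are the roots of det(λI − M) = λ² − (tr M) λ + det M.
tr M = 2 + 5 = 7.
det M = 2·5 − (-2)² = 10 − 4 = 6.
Characteristic polynomial: λ² − 7λ + 6 = 0.
Discriminant Δ = (tr M)² − 4·det M = 49 − 24 = 25; √Δ = 5.000000.
λ = (tr M ± √Δ)/2 = (7 ± 5.000000)/2, giving (tr M − √Δ)/2 = 1.0000 and (tr M + √Δ)/2 = 6.0000.

Eigenvalues sorted in increasing order: [1.0000, 6.0000].


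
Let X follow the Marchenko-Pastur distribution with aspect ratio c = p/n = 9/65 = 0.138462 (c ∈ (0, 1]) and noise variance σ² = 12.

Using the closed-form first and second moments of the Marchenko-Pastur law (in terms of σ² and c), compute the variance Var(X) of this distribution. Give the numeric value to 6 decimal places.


Recall the MP moments m_1 = E[X] = σ² and m_2 = E[X²] = σ⁴ (1 + c).
m_1 = E[X] = σ² = 12, so m_1² = 144.
m_2 = E[X²] = σ⁴ (1 + c) = 144 · (1 + 0.138462) = 144 · 1.138462 = 163.938462.
(Note m_2 − m_1² simplifies to c · σ⁴ = 0.138462 · 144.)

Var(X) = m_2 − m_1² = 163.938462 − 144 = 19.938462.


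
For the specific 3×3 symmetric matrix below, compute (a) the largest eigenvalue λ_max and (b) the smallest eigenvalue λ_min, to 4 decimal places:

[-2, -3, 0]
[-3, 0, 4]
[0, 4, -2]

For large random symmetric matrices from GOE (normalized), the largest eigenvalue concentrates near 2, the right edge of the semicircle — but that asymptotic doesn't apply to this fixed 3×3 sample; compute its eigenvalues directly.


Since M is real symmetric, all three eigenvalues are real; they are the roots of det(λI − M) = λ³ − (tr M) λ² + s λ − det M, where s is the sum of the principal 2×2 minors.
tr M = -2 + 0 + (-2) = -4.
s = ((-2)·0 − (-3)²) + ((-2)·(-2) − 0²) + (0·(-2) − 4²) = -9 + 4 + (-16) = -21.
det M (expand along row 1) = (-2)·(-16) − (-3)·6 + 0·(-12) = 50.
Characteristic polynomial: λ³ + 4λ² − 21λ − 50 = 0.
Substitute λ = y + (tr M)/3 = y − 1.333333 to remove the quadratic term: y³ + p·y + q = 0 with p = s − (tr M)²/3 = -26.333333 and q = −2(tr M)³/27 + (tr M)·s/3 − det M = -17.259259.
Three real roots ⇒ use the trigonometric (Viète) form: r = 2√(−p/3) = 5.925463, φ = arccos(3q/(p·r)) = arccos(0.331830) = 1.232554 rad.
y_k = r·cos(φ/3 − 2πk/3) for k = 0, 1, 2 gives y = 5.432353, -0.666667, -4.765686.
λ_k = y_k − 1.333333 gives λ = 4.0990, -2.0000, -6.0990 (check: the sum is -4.0000 = tr M).

Hence λ_max = 4.0990 and λ_min = -6.0990.


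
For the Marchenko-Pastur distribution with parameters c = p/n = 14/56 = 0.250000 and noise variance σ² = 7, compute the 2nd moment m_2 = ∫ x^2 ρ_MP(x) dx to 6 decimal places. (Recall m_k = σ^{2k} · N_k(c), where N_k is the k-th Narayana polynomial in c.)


E[X²] = σ⁴ (1 + c) (second MP moment). With σ² = 7 (so σ⁴ = 49) and c = 14/56 = 0.250000: E[X²] = 49 · (1 + 0.250000) = 49 · 1.250000.

So E[X^2] = 61.250000.


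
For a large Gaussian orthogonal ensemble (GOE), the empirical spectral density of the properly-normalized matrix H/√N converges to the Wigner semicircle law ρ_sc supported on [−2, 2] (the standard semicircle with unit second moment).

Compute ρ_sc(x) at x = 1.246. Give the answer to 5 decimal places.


ρ_sc(x) = (1/(2π)) √(4 − x²). With x = 1.246:
  4 − x² = 4 − (1.246)² = 4 − 1.552516 = 2.447484.
  √(4 − x²) = 1.564444.
  1/(2π) = 0.159155.
  ρ_sc(1.246) = 0.159155 · 1.564444 = 0.248989.

Rounded to 5 decimal places: ρ_sc(1.246) ≈ 0.24899.


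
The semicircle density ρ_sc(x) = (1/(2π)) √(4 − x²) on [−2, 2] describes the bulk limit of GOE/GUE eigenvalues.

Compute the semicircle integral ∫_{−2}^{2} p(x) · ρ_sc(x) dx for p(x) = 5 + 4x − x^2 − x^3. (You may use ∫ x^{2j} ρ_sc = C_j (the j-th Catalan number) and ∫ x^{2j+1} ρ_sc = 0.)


Write p(x) = Σ a_i x^i, split into monomials and integrate each against ρ_sc separately.
Using ∫ x^{2j} ρ_sc = C_j = (1/(j+1)) C(2j, j) (Catalan numbers) and ∫ x^{2j+1} ρ_sc = 0 (odd monomials vanish by symmetry):
  i = 0 (even): a_0 · C_{0} = 5 · 1 = 5
  i = 1 (odd): ∫ x^1 ρ_sc = 0 (vanishes)
  i = 2 (even): a_2 · C_{1} = -1 · 1 = -1
  i = 3 (odd): ∫ x^3 ρ_sc = 0 (vanishes)

Summing the contributions: ∫_{−2}^{2} p(x) ρ_sc(x) dx = 5 + (-1) = 4.


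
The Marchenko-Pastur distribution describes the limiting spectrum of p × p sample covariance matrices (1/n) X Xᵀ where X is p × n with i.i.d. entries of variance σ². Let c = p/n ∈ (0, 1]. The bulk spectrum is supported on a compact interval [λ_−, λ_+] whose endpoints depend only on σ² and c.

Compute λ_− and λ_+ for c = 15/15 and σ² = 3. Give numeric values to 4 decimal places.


c = 15/15 = 1.000000; √c = 1.000000.
λ_− = σ² (1 − √c)² = 3 · (1 − 1.000000)² = 3 · (0.000000)² = 0.000000.
λ_+ = σ² (1 + √c)² = 3 · (1 + 1.000000)² = 3 · (2.000000)² = 12.000000.

Rounded to 4 decimal places: λ_− ≈ 0.0000, λ_+ ≈ 12.0000.


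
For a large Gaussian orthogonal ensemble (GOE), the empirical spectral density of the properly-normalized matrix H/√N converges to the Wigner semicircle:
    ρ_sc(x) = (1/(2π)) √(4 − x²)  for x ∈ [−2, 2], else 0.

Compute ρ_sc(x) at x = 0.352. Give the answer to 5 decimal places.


ρ_sc(x) = (1/(2π)) √(4 − x²). With x = 0.352:
  4 − x² = 4 − (0.352)² = 4 − 0.123904 = 3.876096.
  √(4 − x²) = 1.968780.
  1/(2π) = 0.159155.
  ρ_sc(0.352) = 0.159155 · 1.968780 = 0.313341.

Rounded to 5 decimal places: ρ_sc(0.352) ≈ 0.31334.


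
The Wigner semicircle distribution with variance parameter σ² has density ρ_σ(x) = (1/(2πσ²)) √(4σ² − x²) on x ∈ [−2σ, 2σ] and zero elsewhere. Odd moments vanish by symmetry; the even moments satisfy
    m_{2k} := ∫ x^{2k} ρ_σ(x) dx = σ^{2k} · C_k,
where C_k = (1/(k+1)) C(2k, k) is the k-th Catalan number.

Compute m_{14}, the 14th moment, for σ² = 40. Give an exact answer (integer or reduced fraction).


By the scaled semicircle moment identity, m_{2k} = σ^{2k} · C_k with k = 7.
C_7 = (1/(k+1)) · C(2k, k) = (1/8) · C(14, 7) = (1/8) · 3432 = 429.
σ^{2k} = (σ²)^k = (40)^7 = 163840000000.

Therefore m_{14} = σ^{14} · C_7 = 163840000000 · 429 = 70287360000000.


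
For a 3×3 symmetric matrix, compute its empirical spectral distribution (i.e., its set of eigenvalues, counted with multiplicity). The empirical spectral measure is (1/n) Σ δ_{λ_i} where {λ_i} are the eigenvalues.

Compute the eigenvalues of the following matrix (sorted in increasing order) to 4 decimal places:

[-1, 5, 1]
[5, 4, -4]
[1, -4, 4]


Since M is real symmetric, all three eigenvalues are real; they are the roots of det(λI − M) = λ³ − (tr M) λ² + s λ − det M, where s is the sum of the principal 2×2 minors.
tr M = -1 + 4 + 4 = 7.
s = ((-1)·4 − 5²) + ((-1)·4 − 1²) + (4·4 − (-4)²) = -29 + (-5) + 0 = -34.
det M (expand along row 1) = (-1)·0 − 5·24 + 1·(-24) = -144.
Characteristic polynomial: λ³ − 7λ² − 34λ + 144 = 0.
Substitute λ = y + (tr M)/3 = y + 2.333333 to remove the quadratic term: y³ + p·y + q = 0 with p = s − (tr M)²/3 = -50.333333 and q = −2(tr M)³/27 + (tr M)·s/3 − det M = 39.259259.
Three real roots ⇒ use the trigonometric (Viète) form: r = 2√(−p/3) = 8.192137, φ = arccos(3q/(p·r)) = arccos(-0.285634) = 1.860465 rad.
y_k = r·cos(φ/3 − 2πk/3) for k = 0, 1, 2 gives y = 6.666667, 0.789772, -7.456439.
λ_k = y_k + 2.333333 gives λ = 9.0000, 3.1231, -5.1231 (check: the sum is 7.0000 = tr M).

Eigenvalues sorted in increasing order: [-5.1231, 3.1231, 9.0000].


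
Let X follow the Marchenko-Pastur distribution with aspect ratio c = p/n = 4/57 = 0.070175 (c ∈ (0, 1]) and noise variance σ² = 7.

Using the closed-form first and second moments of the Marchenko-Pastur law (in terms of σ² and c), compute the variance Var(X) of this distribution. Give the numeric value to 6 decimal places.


Recall the MP moments m_1 = E[X] = σ² and m_2 = E[X²] = σ⁴ (1 + c).
m_1 = E[X] = σ² = 7, so m_1² = 49.
m_2 = E[X²] = σ⁴ (1 + c) = 49 · (1 + 0.070175) = 49 · 1.070175 = 52.438596.
(Note m_2 − m_1² simplifies to c · σ⁴ = 0.070175 · 49.)

Var(X) = m_2 − m_1² = 52.438596 − 49 = 3.438596.
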